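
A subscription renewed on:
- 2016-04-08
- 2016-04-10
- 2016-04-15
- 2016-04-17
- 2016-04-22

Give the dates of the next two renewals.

2016-04-24, 2016-04-29

The gap pattern 2, 5, 2, 5 repeats every 2 events.
These are the Fridays and Sundays of each week.
The following Sunday is 2016-04-24.
The following Friday is 2016-04-29.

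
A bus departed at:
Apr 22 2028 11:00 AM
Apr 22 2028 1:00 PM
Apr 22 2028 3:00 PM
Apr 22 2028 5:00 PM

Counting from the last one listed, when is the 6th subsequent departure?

The interval is a steady 2 hours (2, 2, 2).
Apr 22 2028 5:00 PM + 2 h = Apr 22 2028 7:00 PM.
Apr 22 2028 7:00 PM + 2 h = Apr 22 2028 9:00 PM.
Apr 22 2028 9:00 PM + 2 h = Apr 22 2028 11:00 PM.
Apr 22 2028 11:00 PM + 2 h = Apr 23 2028 1:00 AM.
Apr 23 2028 1:00 AM + 2 h = Apr 23 2028 3:00 AM.
Apr 23 2028 3:00 AM + 2 h = Apr 23 2028 5:00 AM.

Apr 23 2028 5:00 AM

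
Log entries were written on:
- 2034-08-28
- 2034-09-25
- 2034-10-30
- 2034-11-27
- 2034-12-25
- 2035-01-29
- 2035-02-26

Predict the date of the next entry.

These are Mondays with 28, 35, 28, 28, 35, 28-day gaps.
Each is the final Monday of its month — 2034-10-30 is past the 28th, so '4th Monday' doesn't fit.
Last Monday of March 2035: 2035-03-26.

2035-03-26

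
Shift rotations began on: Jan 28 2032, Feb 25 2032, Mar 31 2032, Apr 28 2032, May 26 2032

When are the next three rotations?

All Wednesdays; the gaps (28, 35, 28, 28) vary with month length.
This is the last Wednesday of each month.
June 2032 ends with Wednesday Jun 30 2032.
July 2032 ends with Wednesday Jul 28 2032.
August 2032 ends with Wednesday Aug 25 2032.

Jun 30 2032, Jul 28 2032, Aug 25 2032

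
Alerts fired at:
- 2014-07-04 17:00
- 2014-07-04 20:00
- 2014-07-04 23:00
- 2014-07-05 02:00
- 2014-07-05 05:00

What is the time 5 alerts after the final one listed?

Spacing: 3, 3, 3, 3 h — constant 3 h.
2014-07-05 05:00 + 3 h = 2014-07-05 08:00.
2014-07-05 08:00 + 3 h = 2014-07-05 11:00.
2014-07-05 11:00 + 3 h = 2014-07-05 14:00.
2014-07-05 14:00 + 3 h = 2014-07-05 17:00.
2014-07-05 17:00 + 3 h = 2014-07-05 20:00.

2014-07-05 20:00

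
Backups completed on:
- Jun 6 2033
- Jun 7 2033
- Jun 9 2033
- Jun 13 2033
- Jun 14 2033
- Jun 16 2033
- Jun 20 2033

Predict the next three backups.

The gap pattern 1, 2, 4, 1, 2, 4 repeats every 3 events.
These are the Mondays, Tuesdays and Thursdays of each week.
Next Tuesday: Jun 21 2033.
Next Thursday: Jun 23 2033.
The following Monday is Jun 27 2033.

Jun 21 2033, Jun 23 2033, Jun 27 2033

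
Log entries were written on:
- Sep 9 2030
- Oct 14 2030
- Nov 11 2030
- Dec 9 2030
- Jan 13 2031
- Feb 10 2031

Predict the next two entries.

These are Mondays at 28- or 35-day spacing (35, 28, 28, 35, 28).
The pattern: 2nd Monday of the month.
March 2031 — 2nd Monday is Mar 10 2031.
April 2031 — 2nd Monday is Apr 14 2031.

Mar 10 2031, Apr 14 2031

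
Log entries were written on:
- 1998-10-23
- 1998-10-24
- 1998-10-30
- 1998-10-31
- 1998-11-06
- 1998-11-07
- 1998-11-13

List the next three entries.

1998-11-14, 1998-11-20, 1998-11-21

The gap pattern 1, 6, 1, 6, 1, 6 repeats every 2 events.
These are the Fridays and Saturdays of each week.
Next Saturday: 1998-11-14.
Next Friday: 1998-11-20.
Next Saturday: 1998-11-21.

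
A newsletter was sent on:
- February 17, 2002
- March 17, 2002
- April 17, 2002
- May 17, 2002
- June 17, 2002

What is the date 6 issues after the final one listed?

The day-of-month is always 17 (28, 31, 30, 31 days between events).
So this recurs on the 17th of each month.
Next: July 2002 → July 17, 2002.
Next: August 2002 → August 17, 2002.
Next: September 2002 → September 17, 2002.
October 2002: October 17, 2002.
Next: November 2002 → November 17, 2002.
December 2002: December 17, 2002.

December 17, 2002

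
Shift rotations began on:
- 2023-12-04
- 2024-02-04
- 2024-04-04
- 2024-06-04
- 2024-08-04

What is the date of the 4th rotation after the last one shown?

Each date is the 4th; the gaps (62, 60, 61, 61) track the month lengths.
The rule is the 4th of every 2 months.
October 2024: 2024-10-04.
Next: December 2024 → 2024-12-04.
February 2025: 2025-02-04.
April 2025: 2025-04-04.

2025-04-04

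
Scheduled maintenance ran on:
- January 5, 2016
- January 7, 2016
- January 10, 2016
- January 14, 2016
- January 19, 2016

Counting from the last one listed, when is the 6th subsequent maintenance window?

Intervals are 2, 3, 4, 5 days — an arithmetic progression with common difference 1.
Next gap: 6 days. January 19, 2016 + 6 days = January 25, 2016.
Next gap: 7 days. January 25, 2016 + 7 days = February 1, 2016.
Next gap: 8 days. February 1, 2016 + 8 days = February 9, 2016.
Next gap: 9 days. February 9, 2016 + 9 days = February 18, 2016.
Next gap: 10 days. February 18, 2016 + 10 days = February 28, 2016.
Next gap: 11 days. February 28, 2016 + 11 days = March 10, 2016.

March 10, 2016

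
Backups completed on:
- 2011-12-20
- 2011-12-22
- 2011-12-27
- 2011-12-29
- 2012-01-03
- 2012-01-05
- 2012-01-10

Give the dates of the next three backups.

The gap pattern 2, 5, 2, 5, 2, 5 repeats every 2 events.
These are the Tuesdays and Thursdays of each week.
Next Thursday: 2012-01-12.
Next Tuesday: 2012-01-17.
The following Thursday is 2012-01-19.

2012-01-12, 2012-01-17, 2012-01-19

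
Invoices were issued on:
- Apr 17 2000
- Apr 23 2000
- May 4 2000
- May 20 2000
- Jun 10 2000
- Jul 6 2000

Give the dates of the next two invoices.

Aug 6 2000, Sep 11 2000

The spacing grows by 5 each time: 6, 11, 16, 21, 26 days.
Next gap: 31 days. Jul 6 2000 + 31 days = Aug 6 2000.
Next gap: 36 days. Aug 6 2000 + 36 days = Sep 11 2000.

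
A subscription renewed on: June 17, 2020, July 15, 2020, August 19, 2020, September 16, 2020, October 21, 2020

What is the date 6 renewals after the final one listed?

April 21, 2021

All dates are Wednesdays, 28, 35, 28, 35 days apart.
Specifically, the 3rd Wednesday of each month.
3rd Wednesday of November 2020: November 18, 2020.
3rd Wednesday of December 2020: December 16, 2020.
3rd Wednesday of January 2021: January 20, 2021.
3rd Wednesday of February 2021: February 17, 2021.
3rd Wednesday of March 2021: March 17, 2021.
April 2021 — 3rd Wednesday is April 21, 2021.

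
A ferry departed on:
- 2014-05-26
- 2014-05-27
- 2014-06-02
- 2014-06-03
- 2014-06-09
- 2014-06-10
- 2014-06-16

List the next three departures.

Gaps: 1, 6, 1, 6, 1, 6 days — not constant, but cyclic with period 2.
The events fall on every Monday and Tuesday.
The following Tuesday is 2014-06-17.
The following Monday is 2014-06-23.
The following Tuesday is 2014-06-24.

2014-06-17, 2014-06-23, 2014-06-24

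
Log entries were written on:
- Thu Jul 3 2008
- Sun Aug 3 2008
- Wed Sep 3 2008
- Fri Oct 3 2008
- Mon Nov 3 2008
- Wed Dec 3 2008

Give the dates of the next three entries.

The day-of-month is always 3 (31, 31, 30, 31, 30 days between events).
So this recurs on the 3rd of each month.
January 2009: Sat Jan 3 2009.
Next: February 2009 → Tue Feb 3 2009.
Next: March 2009 → Tue Mar 3 2009.

Sat Jan 3 2009, Tue Feb 3 2009, Tue Mar 3 2009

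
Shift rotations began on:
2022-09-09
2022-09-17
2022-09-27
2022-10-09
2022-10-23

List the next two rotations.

Intervals are 8, 10, 12, 14 days — an arithmetic progression with common difference 2.
Next gap: 16 days. 2022-10-23 + 16 days = 2022-11-08.
Next gap: 18 days. 2022-11-08 + 18 days = 2022-11-26.

2022-11-08, 2022-11-26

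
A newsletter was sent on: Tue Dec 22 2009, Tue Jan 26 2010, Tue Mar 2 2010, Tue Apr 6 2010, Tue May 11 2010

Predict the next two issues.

Tue Jun 15 2010, Tue Jul 20 2010

Every event comes 35 days after the last (35, 35, 35, 35).
Tue May 11 2010 + 35 days = Tue Jun 15 2010.
Tue Jun 15 2010 + 35 days = Tue Jul 20 2010.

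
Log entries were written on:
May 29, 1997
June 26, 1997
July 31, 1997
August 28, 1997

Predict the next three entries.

These are Thursdays with 28, 35, 28-day gaps.
Each is the final Thursday of its month — May 29, 1997 is past the 28th, so '4th Thursday' doesn't fit.
September 1997 ends with Thursday September 25, 1997.
October 1997 ends with Thursday October 30, 1997.
November 1997 ends with Thursday November 27, 1997.

September 25, 1997; October 30, 1997; November 27, 1997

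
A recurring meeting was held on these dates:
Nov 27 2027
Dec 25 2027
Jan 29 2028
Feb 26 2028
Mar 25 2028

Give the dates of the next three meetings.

Apr 29 2028, May 27 2028, Jun 24 2028

Every date is a Saturday; gaps 28, 35, 28, 28 days.
Each is the last Saturday of its month (at least one falls on the 29th or later, ruling out '4th Saturday').
Last Saturday of April 2028: Apr 29 2028.
May 2028 ends with Saturday May 27 2028.
June 2028 ends with Saturday Jun 24 2028.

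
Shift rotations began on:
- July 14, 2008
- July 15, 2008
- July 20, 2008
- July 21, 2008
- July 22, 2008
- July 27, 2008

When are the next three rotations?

July 28, 2008; July 29, 2008; August 3, 2008

Every event lands on a Monday or Tuesday or Sunday (gaps cycle 1, 5, 1, 1, 5).
So the schedule is: every Monday, Tuesday and Sunday.
The following Monday is July 28, 2008.
The following Tuesday is July 29, 2008.
The following Sunday is August 3, 2008.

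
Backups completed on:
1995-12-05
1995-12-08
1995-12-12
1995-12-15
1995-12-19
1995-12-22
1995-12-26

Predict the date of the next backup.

Every event lands on a Tuesday or Friday (gaps cycle 3, 4, 3, 4, 3, 4).
So the schedule is: every Tuesday and Friday.
Next Friday: 1995-12-29.

1995-12-29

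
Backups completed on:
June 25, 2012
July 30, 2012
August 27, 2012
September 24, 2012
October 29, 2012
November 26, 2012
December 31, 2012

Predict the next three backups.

January 28, 2013; February 25, 2013; March 25, 2013

These are Mondays with 35, 28, 28, 35, 28, 35-day gaps.
Each is the final Monday of its month — July 30, 2012 is past the 28th, so '4th Monday' doesn't fit.
January 2013 ends with Monday January 28, 2013.
February 2013 ends with Monday February 25, 2013.
March 2013 ends with Monday March 25, 2013.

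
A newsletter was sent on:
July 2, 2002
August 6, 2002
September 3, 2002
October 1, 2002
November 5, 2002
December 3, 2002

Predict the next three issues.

Gaps: 35, 28, 28, 35, 28 days — a mix of 28 and 35. Every date is a Tuesday.
Each is the 1st Tuesday of its month.
January 2003 — 1st Tuesday is January 7, 2003.
February 2003 — 1st Tuesday is February 4, 2003.
1st Tuesday of March 2003: March 4, 2003.

January 7, 2003; February 4, 2003; March 4, 2003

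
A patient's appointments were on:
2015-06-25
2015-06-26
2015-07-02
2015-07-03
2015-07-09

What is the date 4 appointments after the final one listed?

Every event lands on a Thursday or Friday (gaps cycle 1, 6, 1, 6).
So the schedule is: every Thursday and Friday.
Next Friday: 2015-07-10.
Next Thursday: 2015-07-16.
The following Friday is 2015-07-17.
The following Thursday is 2015-07-23.

2015-07-23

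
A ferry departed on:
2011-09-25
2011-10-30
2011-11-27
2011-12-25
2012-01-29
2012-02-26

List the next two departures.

2012-03-25, 2012-04-29

These are Sundays with 35, 28, 28, 35, 28-day gaps.
Each is the final Sunday of its month — 2011-10-30 is past the 28th, so '4th Sunday' doesn't fit.
Last Sunday of March 2012: 2012-03-25.
April 2012 ends with Sunday 2012-04-29.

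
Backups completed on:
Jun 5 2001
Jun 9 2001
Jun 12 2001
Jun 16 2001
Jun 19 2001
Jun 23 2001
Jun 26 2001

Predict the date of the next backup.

Jun 30 2001

The gap pattern 4, 3, 4, 3, 4, 3 repeats every 2 events.
These are the Tuesdays and Saturdays of each week.
The following Saturday is Jun 30 2001.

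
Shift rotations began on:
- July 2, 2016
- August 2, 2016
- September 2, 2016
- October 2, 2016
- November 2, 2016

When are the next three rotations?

December 2, 2016; January 2, 2017; February 2, 2017

Gaps: 31, 31, 30, 31 days — not constant. Every event is on the 2nd of the month.
Pattern: the 2nd of each month.
Next: December 2016 → December 2, 2016.
January 2017: January 2, 2017.
Next: February 2017 → February 2, 2017.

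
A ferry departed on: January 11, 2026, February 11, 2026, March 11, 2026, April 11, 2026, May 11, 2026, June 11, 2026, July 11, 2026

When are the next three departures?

August 11, 2026; September 11, 2026; October 11, 2026

Each date is the 11th; the gaps (31, 28, 31, 30, 31, 30) track the month lengths.
The rule is the 11th of each month.
Next: August 2026 → August 11, 2026.
September 2026: September 11, 2026.
Next: October 2026 → October 11, 2026.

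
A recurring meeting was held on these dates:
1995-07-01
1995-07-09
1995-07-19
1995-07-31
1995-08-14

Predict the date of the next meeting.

1995-08-30

The spacing grows by 2 each time: 8, 10, 12, 14 days.
Next gap: 16 days. 1995-08-14 + 16 days = 1995-08-30.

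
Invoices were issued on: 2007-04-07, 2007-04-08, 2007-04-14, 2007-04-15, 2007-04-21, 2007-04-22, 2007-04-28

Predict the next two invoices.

2007-04-29, 2007-05-05

Every event lands on a Saturday or Sunday (gaps cycle 1, 6, 1, 6, 1, 6).
So the schedule is: every Saturday and Sunday.
The following Sunday is 2007-04-29.
The following Saturday is 2007-05-05.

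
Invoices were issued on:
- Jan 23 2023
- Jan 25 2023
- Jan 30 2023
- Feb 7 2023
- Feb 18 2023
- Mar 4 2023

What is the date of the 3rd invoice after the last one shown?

Intervals are 2, 5, 8, 11, 14 days — an arithmetic progression with common difference 3.
Next gap: 17 days. Mar 4 2023 + 17 days = Mar 21 2023.
Next gap: 20 days. Mar 21 2023 + 20 days = Apr 10 2023.
Next gap: 23 days. Apr 10 2023 + 23 days = May 3 2023.

May 3 2023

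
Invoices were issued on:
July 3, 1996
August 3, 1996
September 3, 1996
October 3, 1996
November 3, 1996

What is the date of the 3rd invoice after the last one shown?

The day-of-month is always 3 (31, 31, 30, 31 days between events).
So this recurs on the 3rd of each month.
December 1996: December 3, 1996.
January 1997: January 3, 1997.
February 1997: February 3, 1997.

February 3, 1997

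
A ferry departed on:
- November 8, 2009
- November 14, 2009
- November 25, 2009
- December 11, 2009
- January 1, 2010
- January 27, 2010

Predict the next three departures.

Gaps: 6, 11, 16, 21, 26 days — each gap is 5 larger than the previous one.
Next gap: 31 days. January 27, 2010 + 31 days = February 27, 2010.
Next gap: 36 days. February 27, 2010 + 36 days = April 4, 2010.
Next gap: 41 days. April 4, 2010 + 41 days = May 15, 2010.

February 27, 2010; April 4, 2010; May 15, 2010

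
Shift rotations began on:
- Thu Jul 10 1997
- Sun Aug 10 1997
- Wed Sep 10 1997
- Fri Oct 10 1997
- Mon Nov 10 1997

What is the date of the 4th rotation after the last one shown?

Each date is the 10th; the gaps (31, 31, 30, 31) track the month lengths.
The rule is the 10th of each month.
Next: December 1997 → Wed Dec 10 1997.
Next: January 1998 → Sat Jan 10 1998.
February 1998: Tue Feb 10 1998.
March 1998: Tue Mar 10 1998.

Tue Mar 10 1998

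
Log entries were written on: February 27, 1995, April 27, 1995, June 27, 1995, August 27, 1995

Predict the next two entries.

Gaps: 59, 61, 61 days — not constant. Every event is on the 27th of the month.
Pattern: the 27th of every 2 months.
October 1995: October 27, 1995.
December 1995: December 27, 1995.

October 27, 1995; December 27, 1995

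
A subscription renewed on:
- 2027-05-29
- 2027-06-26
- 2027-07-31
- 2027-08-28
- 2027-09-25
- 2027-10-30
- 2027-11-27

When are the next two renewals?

2027-12-25, 2028-01-29

These are Saturdays with 28, 35, 28, 28, 35, 28-day gaps.
Each is the final Saturday of its month — 2027-05-29 is past the 28th, so '4th Saturday' doesn't fit.
December 2027 ends with Saturday 2027-12-25.
January 2028 ends with Saturday 2028-01-29.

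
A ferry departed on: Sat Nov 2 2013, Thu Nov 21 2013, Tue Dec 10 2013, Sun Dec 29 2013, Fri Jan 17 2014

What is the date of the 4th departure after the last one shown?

Thu Apr 3 2014

Every event comes 19 days after the last (19, 19, 19, 19).
Fri Jan 17 2014 + 19 days = Wed Feb 5 2014.
Wed Feb 5 2014 + 19 days = Mon Feb 24 2014.
Mon Feb 24 2014 + 19 days = Sat Mar 15 2014.
Sat Mar 15 2014 + 19 days = Thu Apr 3 2014.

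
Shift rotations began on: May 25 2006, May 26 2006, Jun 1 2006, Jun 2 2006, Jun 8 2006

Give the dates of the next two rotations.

Jun 9 2006, Jun 15 2006

The gap pattern 1, 6, 1, 6 repeats every 2 events.
These are the Thursdays and Fridays of each week.
Next Friday: Jun 9 2006.
The following Thursday is Jun 15 2006.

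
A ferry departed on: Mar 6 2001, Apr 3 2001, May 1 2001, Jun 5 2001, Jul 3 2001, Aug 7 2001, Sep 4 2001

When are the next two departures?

Oct 2 2001, Nov 6 2001

These are Tuesdays at 28- or 35-day spacing (28, 28, 35, 28, 35, 28).
The pattern: 1st Tuesday of the month.
October 2001 — 1st Tuesday is Oct 2 2001.
1st Tuesday of November 2001: Nov 6 2001.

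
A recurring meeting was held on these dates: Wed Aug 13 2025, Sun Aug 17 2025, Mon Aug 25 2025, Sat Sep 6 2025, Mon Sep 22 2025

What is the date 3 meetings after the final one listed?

Wed Dec 3 2025

Intervals are 4, 8, 12, 16 days — an arithmetic progression with common difference 4.
Next gap: 20 days. Mon Sep 22 2025 + 20 days = Sun Oct 12 2025.
Next gap: 24 days. Sun Oct 12 2025 + 24 days = Wed Nov 5 2025.
Next gap: 28 days. Wed Nov 5 2025 + 28 days = Wed Dec 3 2025.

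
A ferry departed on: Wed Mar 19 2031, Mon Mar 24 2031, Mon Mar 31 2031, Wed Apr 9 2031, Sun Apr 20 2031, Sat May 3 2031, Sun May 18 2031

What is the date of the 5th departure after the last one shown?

Gaps: 5, 7, 9, 11, 13, 15 days — each gap is 2 larger than the previous one.
Next gap: 17 days. Sun May 18 2031 + 17 days = Wed Jun 4 2031.
Next gap: 19 days. Wed Jun 4 2031 + 19 days = Mon Jun 23 2031.
Next gap: 21 days. Mon Jun 23 2031 + 21 days = Mon Jul 14 2031.
Next gap: 23 days. Mon Jul 14 2031 + 23 days = Wed Aug 6 2031.
Next gap: 25 days. Wed Aug 6 2031 + 25 days = Sun Aug 31 2031.

Sun Aug 31 2031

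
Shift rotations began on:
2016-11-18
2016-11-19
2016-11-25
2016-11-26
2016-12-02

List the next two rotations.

2016-12-03, 2016-12-09

The gap pattern 1, 6, 1, 6 repeats every 2 events.
These are the Fridays and Saturdays of each week.
Next Saturday: 2016-12-03.
Next Friday: 2016-12-09.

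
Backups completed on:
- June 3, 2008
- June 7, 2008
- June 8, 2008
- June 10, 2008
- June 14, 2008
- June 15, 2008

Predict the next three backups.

Every event lands on a Tuesday or Saturday or Sunday (gaps cycle 4, 1, 2, 4, 1).
So the schedule is: every Tuesday, Saturday and Sunday.
Next Tuesday: June 17, 2008.
The following Saturday is June 21, 2008.
Next Sunday: June 22, 2008.

June 17, 2008; June 21, 2008; June 22, 2008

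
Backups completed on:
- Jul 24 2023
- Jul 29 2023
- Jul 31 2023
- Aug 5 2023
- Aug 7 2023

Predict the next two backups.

Aug 12 2023, Aug 14 2023

The gap pattern 5, 2, 5, 2 repeats every 2 events.
These are the Mondays and Saturdays of each week.
Next Saturday: Aug 12 2023.
The following Monday is Aug 14 2023.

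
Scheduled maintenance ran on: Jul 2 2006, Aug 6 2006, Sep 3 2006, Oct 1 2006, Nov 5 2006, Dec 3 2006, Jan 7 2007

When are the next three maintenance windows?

Gaps: 35, 28, 28, 35, 28, 35 days — a mix of 28 and 35. Every date is a Sunday.
Each is the 1st Sunday of its month.
1st Sunday of February 2007: Feb 4 2007.
1st Sunday of March 2007: Mar 4 2007.
1st Sunday of April 2007: Apr 1 2007.

Feb 4 2007, Mar 4 2007, Apr 1 2007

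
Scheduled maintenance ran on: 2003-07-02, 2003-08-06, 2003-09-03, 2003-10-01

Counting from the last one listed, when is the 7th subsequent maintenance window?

2004-05-05

These are Wednesdays at 28- or 35-day spacing (35, 28, 28).
The pattern: 1st Wednesday of the month.
November 2003 — 1st Wednesday is 2003-11-05.
December 2003 — 1st Wednesday is 2003-12-03.
January 2004 — 1st Wednesday is 2004-01-07.
1st Wednesday of February 2004: 2004-02-04.
1st Wednesday of March 2004: 2004-03-03.
April 2004 — 1st Wednesday is 2004-04-07.
1st Wednesday of May 2004: 2004-05-05.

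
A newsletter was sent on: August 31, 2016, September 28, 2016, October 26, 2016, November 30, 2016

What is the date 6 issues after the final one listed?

May 31, 2017

These are Wednesdays with 28, 28, 35-day gaps.
Each is the final Wednesday of its month — August 31, 2016 is past the 28th, so '4th Wednesday' doesn't fit.
Last Wednesday of December 2016: December 28, 2016.
Last Wednesday of January 2017: January 25, 2017.
Last Wednesday of February 2017: February 22, 2017.
Last Wednesday of March 2017: March 29, 2017.
Last Wednesday of April 2017: April 26, 2017.
Last Wednesday of May 2017: May 31, 2017.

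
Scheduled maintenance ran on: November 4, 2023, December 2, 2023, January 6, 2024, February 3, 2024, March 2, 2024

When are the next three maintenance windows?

April 6, 2024; May 4, 2024; June 1, 2024

Gaps: 28, 35, 28, 28 days — a mix of 28 and 35. Every date is a Saturday.
Each is the 1st Saturday of its month.
1st Saturday of April 2024: April 6, 2024.
May 2024 — 1st Saturday is May 4, 2024.
1st Saturday of June 2024: June 1, 2024.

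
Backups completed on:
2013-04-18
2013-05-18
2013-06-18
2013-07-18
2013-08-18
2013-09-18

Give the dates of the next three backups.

2013-10-18, 2013-11-18, 2013-12-18

The day-of-month is always 18 (30, 31, 30, 31, 31 days between events).
So this recurs on the 18th of each month.
October 2013: 2013-10-18.
November 2013: 2013-11-18.
December 2013: 2013-12-18.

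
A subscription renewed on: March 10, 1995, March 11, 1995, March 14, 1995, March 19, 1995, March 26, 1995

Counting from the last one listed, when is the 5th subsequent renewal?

May 30, 1995

Gaps: 1, 3, 5, 7 days — each gap is 2 larger than the previous one.
Next gap: 9 days. March 26, 1995 + 9 days = April 4, 1995.
Next gap: 11 days. April 4, 1995 + 11 days = April 15, 1995.
Next gap: 13 days. April 15, 1995 + 13 days = April 28, 1995.
Next gap: 15 days. April 28, 1995 + 15 days = May 13, 1995.
Next gap: 17 days. May 13, 1995 + 17 days = May 30, 1995.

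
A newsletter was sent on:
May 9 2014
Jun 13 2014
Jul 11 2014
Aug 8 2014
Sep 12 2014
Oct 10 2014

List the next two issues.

Nov 14 2014, Dec 12 2014

All dates are Fridays, 35, 28, 28, 35, 28 days apart.
Specifically, the 2nd Friday of each month.
November 2014 — 2nd Friday is Nov 14 2014.
2nd Friday of December 2014: Dec 12 2014.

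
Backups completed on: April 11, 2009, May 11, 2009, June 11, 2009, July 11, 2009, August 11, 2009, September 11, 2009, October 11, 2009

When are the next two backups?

Each date is the 11th; the gaps (30, 31, 30, 31, 31, 30) track the month lengths.
The rule is the 11th of each month.
Next: November 2009 → November 11, 2009.
December 2009: December 11, 2009.

November 11, 2009; December 11, 2009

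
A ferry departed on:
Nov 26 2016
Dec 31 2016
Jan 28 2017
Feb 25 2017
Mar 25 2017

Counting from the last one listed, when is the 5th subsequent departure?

Every date is a Saturday; gaps 35, 28, 28, 28 days.
Each is the last Saturday of its month (at least one falls on the 29th or later, ruling out '4th Saturday').
Last Saturday of April 2017: Apr 29 2017.
Last Saturday of May 2017: May 27 2017.
June 2017 ends with Saturday Jun 24 2017.
Last Saturday of July 2017: Jul 29 2017.
August 2017 ends with Saturday Aug 26 2017.

Aug 26 2017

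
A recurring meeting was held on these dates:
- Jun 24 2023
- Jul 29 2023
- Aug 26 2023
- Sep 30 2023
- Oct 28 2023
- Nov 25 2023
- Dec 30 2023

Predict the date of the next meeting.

Jan 27 2024

Every date is a Saturday; gaps 35, 28, 35, 28, 28, 35 days.
Each is the last Saturday of its month (at least one falls on the 29th or later, ruling out '4th Saturday').
January 2024 ends with Saturday Jan 27 2024.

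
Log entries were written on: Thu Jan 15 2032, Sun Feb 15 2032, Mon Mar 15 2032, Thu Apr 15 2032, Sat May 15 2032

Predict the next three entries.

Tue Jun 15 2032, Thu Jul 15 2032, Sun Aug 15 2032

Each date is the 15th; the gaps (31, 29, 31, 30) track the month lengths.
The rule is the 15th of each month.
Next: June 2032 → Tue Jun 15 2032.
Next: July 2032 → Thu Jul 15 2032.
Next: August 2032 → Sun Aug 15 2032.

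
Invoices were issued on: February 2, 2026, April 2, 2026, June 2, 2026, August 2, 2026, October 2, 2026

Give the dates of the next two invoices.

Gaps: 59, 61, 61, 61 days — not constant. Every event is on the 2nd of the month.
Pattern: the 2nd of every 2 months.
December 2026: December 2, 2026.
Next: February 2027 → February 2, 2027.

December 2, 2026; February 2, 2027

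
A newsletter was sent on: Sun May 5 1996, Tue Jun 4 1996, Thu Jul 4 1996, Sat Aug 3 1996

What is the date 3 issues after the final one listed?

The spacing is 30, 30, 30 days — always 30 days.
Sat Aug 3 1996 + 30 days = Mon Sep 2 1996.
Mon Sep 2 1996 + 30 days = Wed Oct 2 1996.
Wed Oct 2 1996 + 30 days = Fri Nov 1 1996.

Fri Nov 1 1996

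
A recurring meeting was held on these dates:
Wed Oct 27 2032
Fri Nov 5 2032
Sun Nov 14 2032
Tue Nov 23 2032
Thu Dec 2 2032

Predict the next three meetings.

Every event comes 9 days after the last (9, 9, 9, 9).
Thu Dec 2 2032 + 9 days = Sat Dec 11 2032.
Sat Dec 11 2032 + 9 days = Mon Dec 20 2032.
Mon Dec 20 2032 + 9 days = Wed Dec 29 2032.

Sat Dec 11 2032, Mon Dec 20 2032, Wed Dec 29 2032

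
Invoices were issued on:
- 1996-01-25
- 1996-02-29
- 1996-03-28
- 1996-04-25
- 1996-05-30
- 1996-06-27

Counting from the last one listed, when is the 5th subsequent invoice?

These are Thursdays with 35, 28, 28, 35, 28-day gaps.
Each is the final Thursday of its month — 1996-02-29 is past the 28th, so '4th Thursday' doesn't fit.
July 1996 ends with Thursday 1996-07-25.
Last Thursday of August 1996: 1996-08-29.
Last Thursday of September 1996: 1996-09-26.
October 1996 ends with Thursday 1996-10-31.
November 1996 ends with Thursday 1996-11-28.

1996-11-28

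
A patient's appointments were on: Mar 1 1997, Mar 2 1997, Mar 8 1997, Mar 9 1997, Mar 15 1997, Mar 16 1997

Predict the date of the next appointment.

Gaps: 1, 6, 1, 6, 1 days — not constant, but cyclic with period 2.
The events fall on every Saturday and Sunday.
Next Saturday: Mar 22 1997.

Mar 22 1997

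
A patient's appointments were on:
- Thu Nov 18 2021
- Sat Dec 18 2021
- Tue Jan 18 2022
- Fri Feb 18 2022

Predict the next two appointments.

Gaps: 30, 31, 31 days — not constant. Every event is on the 18th of the month.
Pattern: the 18th of each month.
Next: March 2022 → Fri Mar 18 2022.
April 2022: Mon Apr 18 2022.

Fri Mar 18 2022, Mon Apr 18 2022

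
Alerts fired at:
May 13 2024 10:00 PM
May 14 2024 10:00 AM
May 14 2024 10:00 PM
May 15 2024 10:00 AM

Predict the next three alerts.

The interval is a steady 12 hours (12, 12, 12).
May 15 2024 10:00 AM + 12 h = May 15 2024 10:00 PM.
May 15 2024 10:00 PM + 12 h = May 16 2024 10:00 AM.
May 16 2024 10:00 AM + 12 h = May 16 2024 10:00 PM.

May 15 2024 10:00 PM, May 16 2024 10:00 AM, May 16 2024 10:00 PM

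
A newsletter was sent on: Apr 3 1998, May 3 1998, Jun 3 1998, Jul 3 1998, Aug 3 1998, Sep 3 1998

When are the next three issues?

Gaps: 30, 31, 30, 31, 31 days — not constant. Every event is on the 3rd of the month.
Pattern: the 3rd of each month.
Next: October 1998 → Oct 3 1998.
November 1998: Nov 3 1998.
Next: December 1998 → Dec 3 1998.

Oct 3 1998, Nov 3 1998, Dec 3 1998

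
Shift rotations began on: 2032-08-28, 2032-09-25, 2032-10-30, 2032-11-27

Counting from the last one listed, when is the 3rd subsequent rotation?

Every date is a Saturday; gaps 28, 35, 28 days.
Each is the last Saturday of its month (at least one falls on the 29th or later, ruling out '4th Saturday').
Last Saturday of December 2032: 2032-12-25.
January 2033 ends with Saturday 2033-01-29.
February 2033 ends with Saturday 2033-02-26.

2033-02-26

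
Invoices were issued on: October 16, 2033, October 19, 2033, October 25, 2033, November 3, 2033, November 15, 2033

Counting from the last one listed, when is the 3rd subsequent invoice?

The spacing grows by 3 each time: 3, 6, 9, 12 days.
Next gap: 15 days. November 15, 2033 + 15 days = November 30, 2033.
Next gap: 18 days. November 30, 2033 + 18 days = December 18, 2033.
Next gap: 21 days. December 18, 2033 + 21 days = January 8, 2034.

January 8, 2034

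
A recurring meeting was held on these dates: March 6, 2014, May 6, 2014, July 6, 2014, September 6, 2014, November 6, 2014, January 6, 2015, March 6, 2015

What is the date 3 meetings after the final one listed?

September 6, 2015

The day-of-month is always 6 (61, 61, 62, 61, 61, 59 days between events).
So this recurs on the 6th of every 2 months.
Next: May 2015 → May 6, 2015.
Next: July 2015 → July 6, 2015.
Next: September 2015 → September 6, 2015.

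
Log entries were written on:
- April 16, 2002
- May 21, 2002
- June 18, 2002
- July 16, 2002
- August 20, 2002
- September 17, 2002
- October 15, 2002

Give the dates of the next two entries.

Gaps: 35, 28, 28, 35, 28, 28 days — a mix of 28 and 35. Every date is a Tuesday.
Each is the 3rd Tuesday of its month.
November 2002 — 3rd Tuesday is November 19, 2002.
3rd Tuesday of December 2002: December 17, 2002.

November 19, 2002; December 17, 2002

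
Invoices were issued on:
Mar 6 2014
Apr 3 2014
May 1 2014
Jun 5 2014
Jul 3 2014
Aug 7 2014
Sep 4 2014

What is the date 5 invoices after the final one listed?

All dates are Thursdays, 28, 28, 35, 28, 35, 28 days apart.
Specifically, the 1st Thursday of each month.
October 2014 — 1st Thursday is Oct 2 2014.
November 2014 — 1st Thursday is Nov 6 2014.
1st Thursday of December 2014: Dec 4 2014.
January 2015 — 1st Thursday is Jan 1 2015.
1st Thursday of February 2015: Feb 5 2015.

Feb 5 2015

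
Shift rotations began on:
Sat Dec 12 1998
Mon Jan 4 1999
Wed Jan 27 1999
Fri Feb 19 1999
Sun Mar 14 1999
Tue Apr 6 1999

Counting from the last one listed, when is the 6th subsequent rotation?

Sun Aug 22 1999

The spacing is 23, 23, 23, 23, 23 days — always 23 days.
Tue Apr 6 1999 + 23 days = Thu Apr 29 1999.
Thu Apr 29 1999 + 23 days = Sat May 22 1999.
Sat May 22 1999 + 23 days = Mon Jun 14 1999.
Mon Jun 14 1999 + 23 days = Wed Jul 7 1999.
Wed Jul 7 1999 + 23 days = Fri Jul 30 1999.
Fri Jul 30 1999 + 23 days = Sun Aug 22 1999.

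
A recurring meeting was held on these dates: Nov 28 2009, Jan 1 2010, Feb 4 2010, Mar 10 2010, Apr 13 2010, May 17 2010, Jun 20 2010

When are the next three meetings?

Jul 24 2010, Aug 27 2010, Sep 30 2010

Every event comes 34 days after the last (34, 34, 34, 34, 34, 34).
Jun 20 2010 + 34 days = Jul 24 2010.
Jul 24 2010 + 34 days = Aug 27 2010.
Aug 27 2010 + 34 days = Sep 30 2010.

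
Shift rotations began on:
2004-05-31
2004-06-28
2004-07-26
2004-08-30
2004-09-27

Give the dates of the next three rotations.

2004-10-25, 2004-11-29, 2004-12-27

All Mondays; the gaps (28, 28, 35, 28) vary with month length.
This is the last Monday of each month.
Last Monday of October 2004: 2004-10-25.
November 2004 ends with Monday 2004-11-29.
December 2004 ends with Monday 2004-12-27.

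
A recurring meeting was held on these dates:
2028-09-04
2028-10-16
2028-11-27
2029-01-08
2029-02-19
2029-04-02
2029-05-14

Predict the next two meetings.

2029-06-25, 2029-08-06

Gaps between consecutive events: 42, 42, 42, 42, 42, 42 days — a constant 42-day interval.
2029-05-14 + 42 days = 2029-06-25.
2029-06-25 + 42 days = 2029-08-06.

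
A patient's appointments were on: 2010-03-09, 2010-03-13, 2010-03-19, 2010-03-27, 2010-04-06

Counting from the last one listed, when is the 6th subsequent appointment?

Gaps: 4, 6, 8, 10 days — each gap is 2 larger than the previous one.
Next gap: 12 days. 2010-04-06 + 12 days = 2010-04-18.
Next gap: 14 days. 2010-04-18 + 14 days = 2010-05-02.
Next gap: 16 days. 2010-05-02 + 16 days = 2010-05-18.
Next gap: 18 days. 2010-05-18 + 18 days = 2010-06-05.
Next gap: 20 days. 2010-06-05 + 20 days = 2010-06-25.
Next gap: 22 days. 2010-06-25 + 22 days = 2010-07-17.

2010-07-17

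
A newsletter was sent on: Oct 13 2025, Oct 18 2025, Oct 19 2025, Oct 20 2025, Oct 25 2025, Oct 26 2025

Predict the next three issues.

Every event lands on a Monday or Saturday or Sunday (gaps cycle 5, 1, 1, 5, 1).
So the schedule is: every Monday, Saturday and Sunday.
Next Monday: Oct 27 2025.
The following Saturday is Nov 1 2025.
Next Sunday: Nov 2 2025.

Oct 27 2025, Nov 1 2025, Nov 2 2025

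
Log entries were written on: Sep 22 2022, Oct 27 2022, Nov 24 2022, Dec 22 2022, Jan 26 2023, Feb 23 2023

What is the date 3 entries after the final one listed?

These are Thursdays at 28- or 35-day spacing (35, 28, 28, 35, 28).
The pattern: 4th Thursday of the month.
4th Thursday of March 2023: Mar 23 2023.
4th Thursday of April 2023: Apr 27 2023.
4th Thursday of May 2023: May 25 2023.

May 25 2023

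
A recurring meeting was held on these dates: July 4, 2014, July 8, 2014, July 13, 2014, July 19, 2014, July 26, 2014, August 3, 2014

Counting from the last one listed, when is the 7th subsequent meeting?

Gaps: 4, 5, 6, 7, 8 days — each gap is 1 larger than the previous one.
Next gap: 9 days. August 3, 2014 + 9 days = August 12, 2014.
Next gap: 10 days. August 12, 2014 + 10 days = August 22, 2014.
Next gap: 11 days. August 22, 2014 + 11 days = September 2, 2014.
Next gap: 12 days. September 2, 2014 + 12 days = September 14, 2014.
Next gap: 13 days. September 14, 2014 + 13 days = September 27, 2014.
Next gap: 14 days. September 27, 2014 + 14 days = October 11, 2014.
Next gap: 15 days. October 11, 2014 + 15 days = October 26, 2014.

October 26, 2014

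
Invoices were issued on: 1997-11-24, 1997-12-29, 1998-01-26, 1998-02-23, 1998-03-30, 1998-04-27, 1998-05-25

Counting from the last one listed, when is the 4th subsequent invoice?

These are Mondays with 35, 28, 28, 35, 28, 28-day gaps.
Each is the final Monday of its month — 1997-12-29 is past the 28th, so '4th Monday' doesn't fit.
June 1998 ends with Monday 1998-06-29.
Last Monday of July 1998: 1998-07-27.
August 1998 ends with Monday 1998-08-31.
Last Monday of September 1998: 1998-09-28.

1998-09-28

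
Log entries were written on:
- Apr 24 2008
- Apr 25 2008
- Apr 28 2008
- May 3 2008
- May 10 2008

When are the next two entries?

May 19 2008, May 30 2008

The spacing grows by 2 each time: 1, 3, 5, 7 days.
Next gap: 9 days. May 10 2008 + 9 days = May 19 2008.
Next gap: 11 days. May 19 2008 + 11 days = May 30 2008.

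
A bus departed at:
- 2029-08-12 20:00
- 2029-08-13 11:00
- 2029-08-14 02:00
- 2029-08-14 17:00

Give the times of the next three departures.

2029-08-15 08:00, 2029-08-15 23:00, 2029-08-16 14:00

Spacing: 15, 15, 15 h — constant 15 h.
2029-08-14 17:00 + 15 h = 2029-08-15 08:00.
2029-08-15 08:00 + 15 h = 2029-08-15 23:00.
2029-08-15 23:00 + 15 h = 2029-08-16 14:00.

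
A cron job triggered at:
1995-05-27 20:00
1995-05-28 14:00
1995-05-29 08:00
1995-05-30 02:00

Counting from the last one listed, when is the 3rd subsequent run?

1995-06-01 08:00

Spacing: 18, 18, 18 h — constant 18 h.
1995-05-30 02:00 + 18 h = 1995-05-30 20:00.
1995-05-30 20:00 + 18 h = 1995-05-31 14:00.
1995-05-31 14:00 + 18 h = 1995-06-01 08:00.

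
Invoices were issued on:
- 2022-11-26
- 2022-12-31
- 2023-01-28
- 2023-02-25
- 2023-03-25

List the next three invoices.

2023-04-29, 2023-05-27, 2023-06-24

Every date is a Saturday; gaps 35, 28, 28, 28 days.
Each is the last Saturday of its month (at least one falls on the 29th or later, ruling out '4th Saturday').
April 2023 ends with Saturday 2023-04-29.
May 2023 ends with Saturday 2023-05-27.
June 2023 ends with Saturday 2023-06-24.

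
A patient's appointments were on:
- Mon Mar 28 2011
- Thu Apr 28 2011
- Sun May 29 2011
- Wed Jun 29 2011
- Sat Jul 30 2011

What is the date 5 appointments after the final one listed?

Sun Jan 1 2012

The spacing is 31, 31, 31, 31 days — always 31 days.
Sat Jul 30 2011 + 31 days = Tue Aug 30 2011.
Tue Aug 30 2011 + 31 days = Fri Sep 30 2011.
Fri Sep 30 2011 + 31 days = Mon Oct 31 2011.
Mon Oct 31 2011 + 31 days = Thu Dec 1 2011.
Thu Dec 1 2011 + 31 days = Sun Jan 1 2012.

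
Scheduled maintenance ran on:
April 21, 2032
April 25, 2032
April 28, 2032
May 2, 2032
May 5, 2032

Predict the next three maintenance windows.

May 9, 2032; May 12, 2032; May 16, 2032

The gap pattern 4, 3, 4, 3 repeats every 2 events.
These are the Wednesdays and Sundays of each week.
Next Sunday: May 9, 2032.
The following Wednesday is May 12, 2032.
The following Sunday is May 16, 2032.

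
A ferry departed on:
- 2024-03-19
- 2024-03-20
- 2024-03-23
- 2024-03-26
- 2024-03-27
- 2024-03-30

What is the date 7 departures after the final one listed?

2024-04-16

Every event lands on a Tuesday or Wednesday or Saturday (gaps cycle 1, 3, 3, 1, 3).
So the schedule is: every Tuesday, Wednesday and Saturday.
Next Tuesday: 2024-04-02.
The following Wednesday is 2024-04-03.
Next Saturday: 2024-04-06.
Next Tuesday: 2024-04-09.
Next Wednesday: 2024-04-10.
Next Saturday: 2024-04-13.
The following Tuesday is 2024-04-16.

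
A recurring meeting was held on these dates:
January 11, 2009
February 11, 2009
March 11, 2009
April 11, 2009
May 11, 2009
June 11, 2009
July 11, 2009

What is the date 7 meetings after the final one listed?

The day-of-month is always 11 (31, 28, 31, 30, 31, 30 days between events).
So this recurs on the 11th of each month.
Next: August 2009 → August 11, 2009.
Next: September 2009 → September 11, 2009.
Next: October 2009 → October 11, 2009.
November 2009: November 11, 2009.
December 2009: December 11, 2009.
January 2010: January 11, 2010.
February 2010: February 11, 2010.

February 11, 2010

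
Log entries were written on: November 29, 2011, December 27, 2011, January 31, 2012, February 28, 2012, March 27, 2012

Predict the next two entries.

April 24, 2012; May 29, 2012

These are Tuesdays with 28, 35, 28, 28-day gaps.
Each is the final Tuesday of its month — November 29, 2011 is past the 28th, so '4th Tuesday' doesn't fit.
April 2012 ends with Tuesday April 24, 2012.
May 2012 ends with Tuesday May 29, 2012.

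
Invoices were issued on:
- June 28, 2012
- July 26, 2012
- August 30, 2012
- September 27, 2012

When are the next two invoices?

October 25, 2012; November 29, 2012

These are Thursdays with 28, 35, 28-day gaps.
Each is the final Thursday of its month — August 30, 2012 is past the 28th, so '4th Thursday' doesn't fit.
October 2012 ends with Thursday October 25, 2012.
Last Thursday of November 2012: November 29, 2012.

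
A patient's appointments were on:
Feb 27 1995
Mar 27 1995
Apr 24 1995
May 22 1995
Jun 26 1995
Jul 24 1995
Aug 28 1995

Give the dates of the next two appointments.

These are Mondays at 28- or 35-day spacing (28, 28, 28, 35, 28, 35).
The pattern: 4th Monday of the month.
4th Monday of September 1995: Sep 25 1995.
4th Monday of October 1995: Oct 23 1995.

Sep 25 1995, Oct 23 1995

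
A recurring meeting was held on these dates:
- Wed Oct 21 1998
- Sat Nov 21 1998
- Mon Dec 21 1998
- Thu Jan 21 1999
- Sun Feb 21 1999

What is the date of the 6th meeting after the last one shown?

Sat Aug 21 1999

Gaps: 31, 30, 31, 31 days — not constant. Every event is on the 21st of the month.
Pattern: the 21st of each month.
March 1999: Sun Mar 21 1999.
Next: April 1999 → Wed Apr 21 1999.
Next: May 1999 → Fri May 21 1999.
June 1999: Mon Jun 21 1999.
July 1999: Wed Jul 21 1999.
August 1999: Sat Aug 21 1999.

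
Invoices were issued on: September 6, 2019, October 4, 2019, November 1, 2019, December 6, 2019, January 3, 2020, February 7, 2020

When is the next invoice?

March 6, 2020

These are Fridays at 28- or 35-day spacing (28, 28, 35, 28, 35).
The pattern: 1st Friday of the month.
March 2020 — 1st Friday is March 6, 2020.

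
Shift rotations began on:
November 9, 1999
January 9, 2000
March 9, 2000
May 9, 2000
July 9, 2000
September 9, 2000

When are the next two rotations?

The day-of-month is always 9 (61, 60, 61, 61, 62 days between events).
So this recurs on the 9th of every 2 months.
November 2000: November 9, 2000.
January 2001: January 9, 2001.

November 9, 2000; January 9, 2001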